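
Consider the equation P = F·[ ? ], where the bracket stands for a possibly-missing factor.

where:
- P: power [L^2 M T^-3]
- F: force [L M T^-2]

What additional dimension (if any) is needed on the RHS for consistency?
[L T^-1] — velocity (e.g. v)

P has dimensions [L^2 M T^-3]; F has dimensions [L M T^-2].
The bracketed factor must supply [L^2 M T^-3] / [L M T^-2] = [L T^-1].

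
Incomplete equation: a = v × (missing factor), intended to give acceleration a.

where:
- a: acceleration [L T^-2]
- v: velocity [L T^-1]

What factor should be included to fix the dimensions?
1/t (inverse time), dimensions [T^-1]

a has dimensions [L T^-2] and v has dimensions [L T^-1].
The missing factor must have dimensions [L T^-2] / [L T^-1] = [T^-1], i.e. inverse time (1/t).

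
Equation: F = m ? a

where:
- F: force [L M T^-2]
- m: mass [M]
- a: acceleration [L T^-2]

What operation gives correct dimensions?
multiplication (×): F = m × a

F [L M T^-2]; m [M]; a [L T^-2].
m × a → [L M T^-2] ✓
m ÷ a → [L^-1 M T^2] ✗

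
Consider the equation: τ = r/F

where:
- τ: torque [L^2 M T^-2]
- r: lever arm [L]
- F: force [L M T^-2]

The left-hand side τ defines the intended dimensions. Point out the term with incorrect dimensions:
The right-hand side term r/F

τ has dimensions [L^2 M T^-2], but r/F has dimensions [M^-1 T^2], so the term r/F is dimensionally wrong for τ.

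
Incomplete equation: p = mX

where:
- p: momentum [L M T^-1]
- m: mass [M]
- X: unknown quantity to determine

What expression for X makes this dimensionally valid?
X = v (velocity), dimensions [L T^-1]

p has dimensions [L M T^-1]; the rest of the RHS (m) has dimensions [M].
So X must have dimensions [L T^-1] — X = v (velocity).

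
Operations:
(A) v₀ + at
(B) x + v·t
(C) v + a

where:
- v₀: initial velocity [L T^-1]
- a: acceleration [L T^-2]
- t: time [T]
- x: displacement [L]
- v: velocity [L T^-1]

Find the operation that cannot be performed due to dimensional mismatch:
(C) v + a

(A) v₀ + at: v₀ [L T^-1] and at [L T^-1] — same dimensions ✓
(B) x + v·t: x [L] and v·t [L] — same dimensions ✓
(C) v + a: v [L T^-1] and a [L T^-2] — different dimensions cannot be added/subtracted ✗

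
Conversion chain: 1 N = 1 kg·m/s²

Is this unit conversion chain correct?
The chain is correct (no errors).

Correct: Newton is defined as kg·m/s²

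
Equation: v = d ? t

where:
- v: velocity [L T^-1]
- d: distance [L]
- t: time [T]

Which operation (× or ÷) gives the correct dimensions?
division (÷): v = d ÷ t

v [L T^-1]; d [L]; t [T].
d × t → [L T] ✗
d ÷ t → [L T^-1] ✓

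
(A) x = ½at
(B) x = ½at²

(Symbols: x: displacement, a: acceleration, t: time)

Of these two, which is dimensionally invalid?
(A)

(A) x = ½at: LHS [L], RHS [L T^-1] ✗
(B) x = ½at²: LHS [L], RHS [L] ✓

Expression (A) x = ½at is dimensionally incorrect.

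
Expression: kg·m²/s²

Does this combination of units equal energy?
Yes

The expression kg·m²/s² has dimensions [L^2 M T^-2], which is exactly energy [L^2 M T^-2].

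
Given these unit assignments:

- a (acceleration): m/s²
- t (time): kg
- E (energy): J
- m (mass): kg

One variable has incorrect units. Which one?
t

The variable t (time) should have units s, not kg.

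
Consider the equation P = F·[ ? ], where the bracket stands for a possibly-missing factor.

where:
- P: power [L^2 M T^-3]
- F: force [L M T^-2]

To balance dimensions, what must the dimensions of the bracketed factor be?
[L T^-1] — velocity (e.g. v)

P has dimensions [L^2 M T^-3]; F has dimensions [L M T^-2].
The bracketed factor must supply [L^2 M T^-3] / [L M T^-2] = [L T^-1].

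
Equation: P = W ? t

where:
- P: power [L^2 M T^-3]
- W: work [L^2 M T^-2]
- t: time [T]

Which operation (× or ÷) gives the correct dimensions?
division (÷): P = W ÷ t

P [L^2 M T^-3]; W [L^2 M T^-2]; t [T].
W × t → [L^2 M T^-1] ✗
W ÷ t → [L^2 M T^-3] ✓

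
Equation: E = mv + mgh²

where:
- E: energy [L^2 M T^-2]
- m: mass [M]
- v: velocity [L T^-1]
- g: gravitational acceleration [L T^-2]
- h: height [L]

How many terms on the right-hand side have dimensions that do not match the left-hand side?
2

LHS E: [L^2 M T^-2]
- mv: [L M T^-1] ✗
- mgh²: [L^3 M T^-2] ✗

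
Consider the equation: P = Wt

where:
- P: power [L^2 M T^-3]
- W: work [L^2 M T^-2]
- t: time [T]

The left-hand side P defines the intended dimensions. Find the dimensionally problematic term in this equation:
The right-hand side term Wt

P has dimensions [L^2 M T^-3], but Wt has dimensions [L^2 M T^-1], so the term Wt is dimensionally wrong for P.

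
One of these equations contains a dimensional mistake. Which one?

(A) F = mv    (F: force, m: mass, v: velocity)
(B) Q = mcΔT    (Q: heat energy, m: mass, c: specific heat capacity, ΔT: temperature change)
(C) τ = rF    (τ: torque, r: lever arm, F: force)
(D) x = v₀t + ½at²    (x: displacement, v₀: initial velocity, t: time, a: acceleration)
(A) F = mv

The equation (A) F = mv is dimensionally incorrect.

LHS (F): [L M T^-2]
RHS (mv): [L M T^-1] ✗

The dimensions do not match. The other three equations balance.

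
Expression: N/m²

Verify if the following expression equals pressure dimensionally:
Yes

The expression N/m² has dimensions [L^-1 M T^-2], which is exactly pressure [L^-1 M T^-2].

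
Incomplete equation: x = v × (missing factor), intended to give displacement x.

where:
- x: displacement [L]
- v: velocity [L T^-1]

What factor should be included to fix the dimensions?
t (time), dimensions [T]

x has dimensions [L] and v has dimensions [L T^-1].
The missing factor must have dimensions [L] / [L T^-1] = [T], i.e. time (t).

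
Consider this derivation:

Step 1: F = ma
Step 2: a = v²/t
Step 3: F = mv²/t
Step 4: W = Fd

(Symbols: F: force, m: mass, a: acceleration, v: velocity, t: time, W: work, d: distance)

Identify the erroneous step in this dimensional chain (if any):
Step 2

Step 1: F = ma → LHS [L M T^-2], RHS [L M T^-2] ✓
Step 2: a = v²/t → LHS [L T^-2], RHS [L^2 T^-3] ✗

The first dimensional inconsistency appears in step 2: a = v²/t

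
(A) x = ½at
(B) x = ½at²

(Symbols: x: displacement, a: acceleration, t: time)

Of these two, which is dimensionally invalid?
(A)

(A) x = ½at: LHS [L], RHS [L T^-1] ✗
(B) x = ½at²: LHS [L], RHS [L] ✓

Expression (A) x = ½at is dimensionally incorrect.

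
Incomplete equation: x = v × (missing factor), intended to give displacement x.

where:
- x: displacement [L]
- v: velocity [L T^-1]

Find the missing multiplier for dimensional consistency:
t (time), dimensions [T]

x has dimensions [L] and v has dimensions [L T^-1].
The missing factor must have dimensions [L] / [L T^-1] = [T], i.e. time (t).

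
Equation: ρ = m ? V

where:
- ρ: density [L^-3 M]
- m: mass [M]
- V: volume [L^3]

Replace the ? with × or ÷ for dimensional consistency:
division (÷): ρ = m ÷ V

ρ [L^-3 M]; m [M]; V [L^3].
m × V → [L^3 M] ✗
m ÷ V → [L^-3 M] ✓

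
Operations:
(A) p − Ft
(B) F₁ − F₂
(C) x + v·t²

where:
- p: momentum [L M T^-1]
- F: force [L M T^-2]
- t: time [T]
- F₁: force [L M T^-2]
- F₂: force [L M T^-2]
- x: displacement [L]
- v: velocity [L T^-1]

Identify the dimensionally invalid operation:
(C) x + v·t²

(A) p − Ft: p [L M T^-1] and Ft [L M T^-1] — same dimensions ✓
(B) F₁ − F₂: F₁ [L M T^-2] and F₂ [L M T^-2] — same dimensions ✓
(C) x + v·t²: x [L] and v·t² [L T] — different dimensions cannot be added/subtracted ✗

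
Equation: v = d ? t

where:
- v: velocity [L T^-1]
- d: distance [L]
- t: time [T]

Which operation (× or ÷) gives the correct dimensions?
division (÷): v = d ÷ t

v [L T^-1]; d [L]; t [T].
d × t → [L T] ✗
d ÷ t → [L T^-1] ✓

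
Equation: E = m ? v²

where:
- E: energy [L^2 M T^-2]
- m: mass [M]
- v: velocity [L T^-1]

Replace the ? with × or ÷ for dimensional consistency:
multiplication (×): E = m × v²

E [L^2 M T^-2]; m [M]; v² [L^2 T^-2].
m × v² → [L^2 M T^-2] ✓
m ÷ v² → [L^-2 M T^2] ✗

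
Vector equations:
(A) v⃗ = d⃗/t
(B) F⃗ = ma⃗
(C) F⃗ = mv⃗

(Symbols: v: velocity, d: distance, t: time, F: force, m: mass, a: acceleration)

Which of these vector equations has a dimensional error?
(C) F⃗ = mv⃗

(A) v⃗ = d⃗/t: LHS [L T^-1], RHS [L T^-1] ✓ — displacement (vector) divided by time (scalar)
(B) F⃗ = ma⃗: LHS [L M T^-2], RHS [L M T^-2] ✓ — Force and acceleration are vectors, mass is a scalar
(C) F⃗ = mv⃗: LHS [L M T^-2], RHS [L M T^-1] ✗ — mass times velocity is momentum, not force; should be ma⃗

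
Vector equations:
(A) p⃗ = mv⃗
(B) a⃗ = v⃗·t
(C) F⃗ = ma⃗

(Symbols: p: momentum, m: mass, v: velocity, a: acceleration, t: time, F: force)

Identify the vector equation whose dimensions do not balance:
(B) a⃗ = v⃗·t

(A) p⃗ = mv⃗: LHS [L M T^-1], RHS [L M T^-1] ✓ — mass (scalar) times velocity (vector)
(B) a⃗ = v⃗·t: LHS [L T^-2], RHS [L] ✗ — acceleration is velocity per time; should be v⃗/t
(C) F⃗ = ma⃗: LHS [L M T^-2], RHS [L M T^-2] ✓ — Force and acceleration are vectors, mass is a scalar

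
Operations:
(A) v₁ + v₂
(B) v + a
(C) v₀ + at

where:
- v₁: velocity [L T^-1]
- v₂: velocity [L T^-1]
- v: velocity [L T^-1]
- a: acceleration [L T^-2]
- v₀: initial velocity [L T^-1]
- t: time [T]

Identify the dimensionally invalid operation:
(B) v + a

(A) v₁ + v₂: v₁ [L T^-1] and v₂ [L T^-1] — same dimensions ✓
(B) v + a: v [L T^-1] and a [L T^-2] — different dimensions cannot be added/subtracted ✗
(C) v₀ + at: v₀ [L T^-1] and at [L T^-1] — same dimensions ✓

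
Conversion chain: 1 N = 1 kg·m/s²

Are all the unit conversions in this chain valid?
The chain is correct (no errors).

Correct: Newton is defined as kg·m/s²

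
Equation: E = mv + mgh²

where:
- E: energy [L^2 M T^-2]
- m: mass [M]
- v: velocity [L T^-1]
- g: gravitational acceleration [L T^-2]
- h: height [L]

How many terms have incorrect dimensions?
2

LHS E: [L^2 M T^-2]
- mv: [L M T^-1] ✗
- mgh²: [L^3 M T^-2] ✗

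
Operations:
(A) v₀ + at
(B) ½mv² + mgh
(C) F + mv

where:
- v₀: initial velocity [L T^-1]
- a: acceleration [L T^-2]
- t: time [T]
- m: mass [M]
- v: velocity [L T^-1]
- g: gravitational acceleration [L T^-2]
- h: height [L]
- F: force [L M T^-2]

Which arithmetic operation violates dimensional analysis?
(C) F + mv

(A) v₀ + at: v₀ [L T^-1] and at [L T^-1] — same dimensions ✓
(B) ½mv² + mgh: ½mv² [L^2 M T^-2] and mgh [L^2 M T^-2] — same dimensions ✓
(C) F + mv: F [L M T^-2] and mv [L M T^-1] — different dimensions cannot be added/subtracted ✗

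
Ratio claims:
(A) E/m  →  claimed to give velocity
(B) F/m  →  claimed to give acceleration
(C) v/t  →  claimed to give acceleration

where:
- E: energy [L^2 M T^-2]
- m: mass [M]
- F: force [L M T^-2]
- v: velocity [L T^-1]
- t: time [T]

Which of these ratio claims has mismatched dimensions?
(A) E/m does not give velocity

(A) E/m: [L^2 T^-2] ≠ velocity [L T^-1] ✗
(B) F/m: [L T^-2] = acceleration [L T^-2] ✓
(C) v/t: [L T^-2] = acceleration [L T^-2] ✓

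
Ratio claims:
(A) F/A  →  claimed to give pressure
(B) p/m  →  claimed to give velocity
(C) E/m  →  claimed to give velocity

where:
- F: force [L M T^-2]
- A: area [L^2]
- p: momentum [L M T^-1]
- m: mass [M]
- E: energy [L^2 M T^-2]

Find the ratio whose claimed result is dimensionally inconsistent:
(C) E/m does not give velocity

(A) F/A: [L^-1 M T^-2] = pressure [L^-1 M T^-2] ✓
(B) p/m: [L T^-1] = velocity [L T^-1] ✓
(C) E/m: [L^2 T^-2] ≠ velocity [L T^-1] ✗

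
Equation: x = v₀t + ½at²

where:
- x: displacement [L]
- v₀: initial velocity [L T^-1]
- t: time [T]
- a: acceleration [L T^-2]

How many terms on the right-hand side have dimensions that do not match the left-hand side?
0

LHS x: [L]
- v₀t: [L] ✓
- ½at²: [L] ✓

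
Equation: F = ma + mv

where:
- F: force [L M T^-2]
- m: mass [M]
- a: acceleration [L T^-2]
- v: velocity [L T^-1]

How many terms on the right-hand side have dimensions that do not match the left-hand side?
1

LHS F: [L M T^-2]
- ma: [L M T^-2] ✓
- mv: [L M T^-1] ✗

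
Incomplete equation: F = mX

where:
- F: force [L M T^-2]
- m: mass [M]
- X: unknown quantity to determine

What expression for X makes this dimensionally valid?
X = a (acceleration), dimensions [L T^-2]

F has dimensions [L M T^-2]; the rest of the RHS (m) has dimensions [M].
So X must have dimensions [L T^-2] — X = a (acceleration).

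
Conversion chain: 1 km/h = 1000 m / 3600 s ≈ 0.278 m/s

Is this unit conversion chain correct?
The chain is correct (no errors).

Correct: 1 km = 1000 m, 1 h = 3600 s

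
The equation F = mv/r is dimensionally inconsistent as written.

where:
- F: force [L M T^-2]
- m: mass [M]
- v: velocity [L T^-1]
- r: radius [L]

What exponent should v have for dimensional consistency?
The exponent of v should be 2: F = mv^2/r

The LHS F has dimensions [L M T^-2]; v has dimensions [L T^-1].
As written, the RHS mv/r (exponent 1 on v) has dimensions [M T^-1], which does not match.
With exponent 2, the RHS mv^2/r has dimensions [L M T^-2], matching the LHS.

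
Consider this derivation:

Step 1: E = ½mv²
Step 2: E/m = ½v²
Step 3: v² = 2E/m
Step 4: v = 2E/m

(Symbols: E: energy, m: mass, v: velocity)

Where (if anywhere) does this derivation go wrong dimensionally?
Step 4

Step 1: E = ½mv² → LHS [L^2 M T^-2], RHS [L^2 M T^-2] ✓
Step 2: E/m = ½v² → LHS [L^2 T^-2], RHS [L^2 T^-2] ✓
Step 3: v² = 2E/m → LHS [L^2 T^-2], RHS [L^2 T^-2] ✓
Step 4: v = 2E/m → LHS [L T^-1], RHS [L^2 T^-2] ✗

The first dimensional inconsistency appears in step 4: v = 2E/m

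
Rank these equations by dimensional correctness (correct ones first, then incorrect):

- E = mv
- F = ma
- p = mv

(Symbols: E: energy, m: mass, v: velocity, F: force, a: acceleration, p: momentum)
Dimensionally correct: F = ma, p = mv
Dimensionally incorrect: E = mv
Ordered (correct first, then incorrect): F = ma, p = mv, E = mv

- E = mv: LHS [L^2 M T^-2], RHS [L M T^-1] → incorrect ✗
- F = ma: LHS [L M T^-2], RHS [L M T^-2] → correct ✓
- p = mv: LHS [L M T^-1], RHS [L M T^-1] → correct ✓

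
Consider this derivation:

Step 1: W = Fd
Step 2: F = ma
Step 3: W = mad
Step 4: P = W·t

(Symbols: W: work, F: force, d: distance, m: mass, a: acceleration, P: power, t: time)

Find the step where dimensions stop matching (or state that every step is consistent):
Step 4

Step 1: W = Fd → LHS [L^2 M T^-2], RHS [L^2 M T^-2] ✓
Step 2: F = ma → LHS [L M T^-2], RHS [L M T^-2] ✓
Step 3: W = mad → LHS [L^2 M T^-2], RHS [L^2 M T^-2] ✓
Step 4: P = W·t → LHS [L^2 M T^-3], RHS [L^2 M T^-1] ✗

The first dimensional inconsistency appears in step 4: P = W·t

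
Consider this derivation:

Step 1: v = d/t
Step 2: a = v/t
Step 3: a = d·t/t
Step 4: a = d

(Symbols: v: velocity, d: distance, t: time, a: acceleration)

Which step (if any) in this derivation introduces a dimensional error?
Step 3

Step 1: v = d/t → LHS [L T^-1], RHS [L T^-1] ✓
Step 2: a = v/t → LHS [L T^-2], RHS [L T^-2] ✓
Step 3: a = d·t/t → LHS [L T^-2], RHS [L] ✗

The first dimensional inconsistency appears in step 3: a = d·t/t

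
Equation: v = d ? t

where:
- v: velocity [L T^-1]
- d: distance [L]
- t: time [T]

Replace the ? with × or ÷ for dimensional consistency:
division (÷): v = d ÷ t

v [L T^-1]; d [L]; t [T].
d × t → [L T] ✗
d ÷ t → [L T^-1] ✓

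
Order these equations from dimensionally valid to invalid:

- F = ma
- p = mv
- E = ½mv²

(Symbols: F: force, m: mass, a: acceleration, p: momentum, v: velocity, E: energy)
Dimensionally correct: F = ma, p = mv, E = ½mv²
Dimensionally incorrect: none
Ordered (correct first, then incorrect): F = ma, p = mv, E = ½mv²

- F = ma: LHS [L M T^-2], RHS [L M T^-2] → correct ✓
- p = mv: LHS [L M T^-1], RHS [L M T^-1] → correct ✓
- E = ½mv²: LHS [L^2 M T^-2], RHS [L^2 M T^-2] → correct ✓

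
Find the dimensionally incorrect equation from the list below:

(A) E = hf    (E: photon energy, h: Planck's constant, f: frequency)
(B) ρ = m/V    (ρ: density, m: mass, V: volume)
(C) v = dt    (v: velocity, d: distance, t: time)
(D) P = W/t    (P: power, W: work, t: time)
(C) v = dt

The equation (C) v = dt is dimensionally incorrect.

LHS (v): [L T^-1]
RHS (dt): [L T] ✗

The dimensions do not match. The other three equations balance.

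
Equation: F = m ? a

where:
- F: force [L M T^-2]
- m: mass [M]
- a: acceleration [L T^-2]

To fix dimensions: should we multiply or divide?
multiplication (×): F = m × a

F [L M T^-2]; m [M]; a [L T^-2].
m × a → [L M T^-2] ✓
m ÷ a → [L^-1 M T^2] ✗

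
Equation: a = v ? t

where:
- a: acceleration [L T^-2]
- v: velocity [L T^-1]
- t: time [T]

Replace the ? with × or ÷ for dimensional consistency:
division (÷): a = v ÷ t

a [L T^-2]; v [L T^-1]; t [T].
v × t → [L] ✗
v ÷ t → [L T^-2] ✓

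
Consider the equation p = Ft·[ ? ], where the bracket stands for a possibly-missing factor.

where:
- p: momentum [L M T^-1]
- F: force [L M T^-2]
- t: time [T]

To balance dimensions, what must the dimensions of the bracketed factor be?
Nothing is missing — the bracketed factor must be dimensionless.

p has dimensions [L M T^-1] and Ft already has dimensions [L M T^-1], so p = Ft is dimensionally complete.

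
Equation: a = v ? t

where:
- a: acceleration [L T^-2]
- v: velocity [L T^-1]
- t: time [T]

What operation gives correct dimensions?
division (÷): a = v ÷ t

a [L T^-2]; v [L T^-1]; t [T].
v × t → [L] ✗
v ÷ t → [L T^-2] ✓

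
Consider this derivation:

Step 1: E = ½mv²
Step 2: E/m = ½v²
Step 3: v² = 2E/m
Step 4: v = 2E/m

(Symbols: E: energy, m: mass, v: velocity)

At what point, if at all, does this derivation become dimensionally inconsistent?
Step 4

Step 1: E = ½mv² → LHS [L^2 M T^-2], RHS [L^2 M T^-2] ✓
Step 2: E/m = ½v² → LHS [L^2 T^-2], RHS [L^2 T^-2] ✓
Step 3: v² = 2E/m → LHS [L^2 T^-2], RHS [L^2 T^-2] ✓
Step 4: v = 2E/m → LHS [L T^-1], RHS [L^2 T^-2] ✗

The first dimensional inconsistency appears in step 4: v = 2E/m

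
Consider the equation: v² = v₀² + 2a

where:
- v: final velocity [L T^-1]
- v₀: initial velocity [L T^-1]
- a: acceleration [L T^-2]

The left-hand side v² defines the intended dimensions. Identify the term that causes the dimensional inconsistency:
The term 2a

Checking each RHS term against the LHS:
- v₀²: [L^2 T^-2] — matches v² [L^2 T^-2] ✓
- 2a: [L T^-2] — does NOT match v² [L^2 T^-2] ✗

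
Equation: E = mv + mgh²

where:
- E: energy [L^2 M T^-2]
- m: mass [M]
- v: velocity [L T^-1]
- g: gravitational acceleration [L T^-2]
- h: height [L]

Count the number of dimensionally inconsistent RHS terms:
2

LHS E: [L^2 M T^-2]
- mv: [L M T^-1] ✗
- mgh²: [L^3 M T^-2] ✗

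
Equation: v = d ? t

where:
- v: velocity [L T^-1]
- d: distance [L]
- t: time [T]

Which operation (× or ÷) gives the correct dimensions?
division (÷): v = d ÷ t

v [L T^-1]; d [L]; t [T].
d × t → [L T] ✗
d ÷ t → [L T^-1] ✓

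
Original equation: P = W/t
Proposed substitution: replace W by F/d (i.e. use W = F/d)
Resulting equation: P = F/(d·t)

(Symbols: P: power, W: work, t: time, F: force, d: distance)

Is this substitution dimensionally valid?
No

[W] = [L^2 M T^-2] and [F/d] = [M T^-2]. These differ, so the substitution replaces a quantity by one of different dimensions and the result P = F/(d·t) has LHS [L^2 M T^-3] vs RHS [M T^-3] — inconsistent.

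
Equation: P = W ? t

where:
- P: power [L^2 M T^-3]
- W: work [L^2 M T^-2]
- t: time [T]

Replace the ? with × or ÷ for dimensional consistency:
division (÷): P = W ÷ t

P [L^2 M T^-3]; W [L^2 M T^-2]; t [T].
W × t → [L^2 M T^-1] ✗
W ÷ t → [L^2 M T^-3] ✓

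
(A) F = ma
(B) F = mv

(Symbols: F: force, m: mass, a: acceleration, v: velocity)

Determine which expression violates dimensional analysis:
(B)

(A) F = ma: LHS [L M T^-2], RHS [L M T^-2] ✓
(B) F = mv: LHS [L M T^-2], RHS [L M T^-1] ✗

Expression (B) F = mv is dimensionally incorrect.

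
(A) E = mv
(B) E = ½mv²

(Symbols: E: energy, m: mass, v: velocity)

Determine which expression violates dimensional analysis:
(A)

(A) E = mv: LHS [L^2 M T^-2], RHS [L M T^-1] ✗
(B) E = ½mv²: LHS [L^2 M T^-2], RHS [L^2 M T^-2] ✓

Expression (A) E = mv is dimensionally incorrect.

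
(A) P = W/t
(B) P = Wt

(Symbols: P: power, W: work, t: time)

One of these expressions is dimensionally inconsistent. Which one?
(B)

(A) P = W/t: LHS [L^2 M T^-3], RHS [L^2 M T^-3] ✓
(B) P = Wt: LHS [L^2 M T^-3], RHS [L^2 M T^-1] ✗

Expression (B) P = Wt is dimensionally incorrect.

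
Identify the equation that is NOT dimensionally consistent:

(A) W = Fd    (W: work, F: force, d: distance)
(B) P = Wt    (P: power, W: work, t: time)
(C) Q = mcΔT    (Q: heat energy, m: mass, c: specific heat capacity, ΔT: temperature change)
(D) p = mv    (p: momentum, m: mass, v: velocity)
(B) P = Wt

The equation (B) P = Wt is dimensionally incorrect.

LHS (P): [L^2 M T^-3]
RHS (Wt): [L^2 M T^-1] ✗

The dimensions do not match. The other three equations balance.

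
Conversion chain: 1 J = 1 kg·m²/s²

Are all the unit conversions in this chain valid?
The chain is correct (no errors).

Correct: Joule is defined as kg·m²/s²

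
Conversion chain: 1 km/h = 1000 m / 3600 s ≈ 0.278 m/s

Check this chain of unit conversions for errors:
The chain is correct (no errors).

Correct: 1 km = 1000 m, 1 h = 3600 s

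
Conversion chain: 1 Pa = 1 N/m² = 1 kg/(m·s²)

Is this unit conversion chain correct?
The chain is correct (no errors).

Correct: Pascal is Newton per square meter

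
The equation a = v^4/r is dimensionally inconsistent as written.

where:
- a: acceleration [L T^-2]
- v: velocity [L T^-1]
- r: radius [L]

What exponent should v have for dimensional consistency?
The exponent of v should be 2: a = v^2/r

The LHS a has dimensions [L T^-2]; v has dimensions [L T^-1].
As written, the RHS v^4/r (exponent 4 on v) has dimensions [L^3 T^-4], which does not match.
With exponent 2, the RHS v^2/r has dimensions [L T^-2], matching the LHS.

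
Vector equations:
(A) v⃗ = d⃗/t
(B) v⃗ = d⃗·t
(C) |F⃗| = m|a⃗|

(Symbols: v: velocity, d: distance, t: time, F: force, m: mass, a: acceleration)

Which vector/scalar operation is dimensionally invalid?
(B) v⃗ = d⃗·t

(A) v⃗ = d⃗/t: LHS [L T^-1], RHS [L T^-1] ✓ — displacement (vector) divided by time (scalar)
(B) v⃗ = d⃗·t: LHS [L T^-1], RHS [L T] ✗ — velocity is displacement per time; should be d⃗/t
(C) |F⃗| = m|a⃗|: LHS [L M T^-2], RHS [L M T^-2] ✓ — magnitudes of vectors are scalars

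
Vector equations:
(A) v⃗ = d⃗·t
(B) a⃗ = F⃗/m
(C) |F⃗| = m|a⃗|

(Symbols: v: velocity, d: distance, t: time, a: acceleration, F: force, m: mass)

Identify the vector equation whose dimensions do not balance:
(A) v⃗ = d⃗·t

(A) v⃗ = d⃗·t: LHS [L T^-1], RHS [L T] ✗ — velocity is displacement per time; should be d⃗/t
(B) a⃗ = F⃗/m: LHS [L T^-2], RHS [L T^-2] ✓ — force (vector) divided by mass (scalar)
(C) |F⃗| = m|a⃗|: LHS [L M T^-2], RHS [L M T^-2] ✓ — magnitudes of vectors are scalars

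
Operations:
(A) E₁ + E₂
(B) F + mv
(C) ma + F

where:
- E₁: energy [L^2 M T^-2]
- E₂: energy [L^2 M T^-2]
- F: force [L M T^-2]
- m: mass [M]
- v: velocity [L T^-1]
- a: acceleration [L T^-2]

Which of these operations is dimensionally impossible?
(B) F + mv

(A) E₁ + E₂: E₁ [L^2 M T^-2] and E₂ [L^2 M T^-2] — same dimensions ✓
(B) F + mv: F [L M T^-2] and mv [L M T^-1] — different dimensions cannot be added/subtracted ✗
(C) ma + F: ma [L M T^-2] and F [L M T^-2] — same dimensions ✓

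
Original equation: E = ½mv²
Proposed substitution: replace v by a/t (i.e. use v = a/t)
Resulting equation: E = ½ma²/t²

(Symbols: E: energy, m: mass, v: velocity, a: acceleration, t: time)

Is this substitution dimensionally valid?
No

[v] = [L T^-1] and [a/t] = [L T^-3]. These differ, so the substitution replaces a quantity by one of different dimensions and the result E = ½ma²/t² has LHS [L^2 M T^-2] vs RHS [L^2 M T^-6] — inconsistent.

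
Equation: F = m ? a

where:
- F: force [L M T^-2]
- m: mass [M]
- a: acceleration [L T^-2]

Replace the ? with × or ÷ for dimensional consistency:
multiplication (×): F = m × a

F [L M T^-2]; m [M]; a [L T^-2].
m × a → [L M T^-2] ✓
m ÷ a → [L^-1 M T^2] ✗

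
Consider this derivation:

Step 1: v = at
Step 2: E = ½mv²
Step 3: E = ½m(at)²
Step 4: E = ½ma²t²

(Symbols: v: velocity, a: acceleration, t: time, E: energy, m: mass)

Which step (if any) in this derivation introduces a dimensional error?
No step introduces an error — all steps are dimensionally consistent.

Step 1: v = at → LHS [L T^-1], RHS [L T^-1] ✓
Step 2: E = ½mv² → LHS [L^2 M T^-2], RHS [L^2 M T^-2] ✓
Step 3: E = ½m(at)² → LHS [L^2 M T^-2], RHS [L^2 M T^-2] ✓
Step 4: E = ½ma²t² → LHS [L^2 M T^-2], RHS [L^2 M T^-2] ✓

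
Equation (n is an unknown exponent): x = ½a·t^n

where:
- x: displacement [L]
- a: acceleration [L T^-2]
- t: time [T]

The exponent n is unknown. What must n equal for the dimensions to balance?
n = 2

x has dimensions [L]; t has dimensions [T].
The rest of the RHS has dimensions [L T^-2], so t^n must supply [T^2].
With n = 2: ½a·t^2 has dimensions [L], matching the LHS ✓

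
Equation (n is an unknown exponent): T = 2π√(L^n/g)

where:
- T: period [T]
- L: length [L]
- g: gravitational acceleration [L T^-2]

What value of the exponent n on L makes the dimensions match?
n = 1

T has dimensions [T]; L has dimensions [L].
With n = 1: 2π√(L^1/g) has dimensions [T], matching the LHS ✓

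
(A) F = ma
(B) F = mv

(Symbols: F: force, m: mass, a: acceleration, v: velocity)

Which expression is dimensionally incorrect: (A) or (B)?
(B)

(A) F = ma: LHS [L M T^-2], RHS [L M T^-2] ✓
(B) F = mv: LHS [L M T^-2], RHS [L M T^-1] ✗

Expression (B) F = mv is dimensionally incorrect.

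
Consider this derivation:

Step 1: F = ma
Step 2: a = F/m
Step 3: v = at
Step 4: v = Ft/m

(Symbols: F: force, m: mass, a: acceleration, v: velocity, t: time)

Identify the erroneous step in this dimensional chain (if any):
No step introduces an error — all steps are dimensionally consistent.

Step 1: F = ma → LHS [L M T^-2], RHS [L M T^-2] ✓
Step 2: a = F/m → LHS [L T^-2], RHS [L T^-2] ✓
Step 3: v = at → LHS [L T^-1], RHS [L T^-1] ✓
Step 4: v = Ft/m → LHS [L T^-1], RHS [L T^-1] ✓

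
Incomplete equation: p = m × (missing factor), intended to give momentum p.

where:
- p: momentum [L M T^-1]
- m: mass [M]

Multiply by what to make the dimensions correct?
v (velocity), dimensions [L T^-1]

p has dimensions [L M T^-1] and m has dimensions [M].
The missing factor must have dimensions [L M T^-1] / [M] = [L T^-1], i.e. velocity (v).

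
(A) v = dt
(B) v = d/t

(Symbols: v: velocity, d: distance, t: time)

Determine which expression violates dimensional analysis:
(A)

(A) v = dt: LHS [L T^-1], RHS [L T] ✗
(B) v = d/t: LHS [L T^-1], RHS [L T^-1] ✓

Expression (A) v = dt is dimensionally incorrect.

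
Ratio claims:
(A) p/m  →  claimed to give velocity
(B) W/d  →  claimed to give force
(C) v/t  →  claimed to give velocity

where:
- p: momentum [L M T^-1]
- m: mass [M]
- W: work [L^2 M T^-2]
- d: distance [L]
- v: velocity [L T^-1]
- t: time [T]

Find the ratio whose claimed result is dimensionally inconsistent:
(C) v/t does not give velocity

(A) p/m: [L T^-1] = velocity [L T^-1] ✓
(B) W/d: [L M T^-2] = force [L M T^-2] ✓
(C) v/t: [L T^-2] ≠ velocity [L T^-1] ✗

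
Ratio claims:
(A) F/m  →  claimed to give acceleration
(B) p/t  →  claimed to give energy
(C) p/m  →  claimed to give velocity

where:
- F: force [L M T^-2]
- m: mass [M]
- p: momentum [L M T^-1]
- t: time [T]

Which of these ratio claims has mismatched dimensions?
(B) p/t does not give energy

(A) F/m: [L T^-2] = acceleration [L T^-2] ✓
(B) p/t: [L M T^-2] ≠ energy [L^2 M T^-2] ✗
(C) p/m: [L T^-1] = velocity [L T^-1] ✓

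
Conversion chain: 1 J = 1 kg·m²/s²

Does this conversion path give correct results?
The chain is correct (no errors).

Correct: Joule is defined as kg·m²/s²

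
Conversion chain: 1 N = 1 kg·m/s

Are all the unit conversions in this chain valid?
The chain is incorrect (it contains an error).

Incorrect: Newton is kg·m/s², not kg·m/s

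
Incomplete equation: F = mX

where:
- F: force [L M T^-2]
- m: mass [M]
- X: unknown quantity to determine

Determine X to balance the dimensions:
X = a (acceleration), dimensions [L T^-2]

F has dimensions [L M T^-2]; the rest of the RHS (m) has dimensions [M].
So X must have dimensions [L T^-2] — X = a (acceleration).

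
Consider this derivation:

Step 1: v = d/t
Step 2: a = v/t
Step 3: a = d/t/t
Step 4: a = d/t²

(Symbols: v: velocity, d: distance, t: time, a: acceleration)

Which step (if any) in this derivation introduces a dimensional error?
No step introduces an error — all steps are dimensionally consistent.

Step 1: v = d/t → LHS [L T^-1], RHS [L T^-1] ✓
Step 2: a = v/t → LHS [L T^-2], RHS [L T^-2] ✓
Step 3: a = d/t/t → LHS [L T^-2], RHS [L T^-2] ✓
Step 4: a = d/t² → LHS [L T^-2], RHS [L T^-2] ✓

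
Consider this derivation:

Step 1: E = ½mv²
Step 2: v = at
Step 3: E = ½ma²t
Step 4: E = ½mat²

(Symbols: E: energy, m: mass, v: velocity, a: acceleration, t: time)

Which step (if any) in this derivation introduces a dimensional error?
Step 3

Step 1: E = ½mv² → LHS [L^2 M T^-2], RHS [L^2 M T^-2] ✓
Step 2: v = at → LHS [L T^-1], RHS [L T^-1] ✓
Step 3: E = ½ma²t → LHS [L^2 M T^-2], RHS [L^2 M T^-3] ✗

The first dimensional inconsistency appears in step 3: E = ½ma²t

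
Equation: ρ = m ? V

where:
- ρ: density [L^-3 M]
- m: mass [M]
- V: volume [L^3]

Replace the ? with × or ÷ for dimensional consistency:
division (÷): ρ = m ÷ V

ρ [L^-3 M]; m [M]; V [L^3].
m × V → [L^3 M] ✗
m ÷ V → [L^-3 M] ✓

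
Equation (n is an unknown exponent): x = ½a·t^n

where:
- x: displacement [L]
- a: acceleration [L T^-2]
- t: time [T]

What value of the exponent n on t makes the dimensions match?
n = 2

x has dimensions [L]; t has dimensions [T].
The rest of the RHS has dimensions [L T^-2], so t^n must supply [T^2].
With n = 2: ½a·t^2 has dimensions [L], matching the LHS ✓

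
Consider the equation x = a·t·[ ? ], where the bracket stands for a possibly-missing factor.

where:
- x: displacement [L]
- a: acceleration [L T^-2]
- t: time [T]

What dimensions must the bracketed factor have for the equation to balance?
[T] — time (e.g. t)

x has dimensions [L]; a·t has dimensions [L T^-1].
The bracketed factor must supply [L] / [L T^-1] = [T].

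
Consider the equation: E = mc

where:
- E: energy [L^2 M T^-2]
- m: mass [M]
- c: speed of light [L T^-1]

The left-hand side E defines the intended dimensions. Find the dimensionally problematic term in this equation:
The right-hand side term mc

E has dimensions [L^2 M T^-2], but mc has dimensions [L M T^-1], so the term mc is dimensionally wrong for E.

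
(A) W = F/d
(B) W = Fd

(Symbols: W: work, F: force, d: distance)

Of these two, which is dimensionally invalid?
(A)

(A) W = F/d: LHS [L^2 M T^-2], RHS [M T^-2] ✗
(B) W = Fd: LHS [L^2 M T^-2], RHS [L^2 M T^-2] ✓

Expression (A) W = F/d is dimensionally incorrect.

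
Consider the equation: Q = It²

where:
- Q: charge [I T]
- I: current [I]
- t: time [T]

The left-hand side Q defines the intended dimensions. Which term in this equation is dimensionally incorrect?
The right-hand side term It²

Q has dimensions [I T], but It² has dimensions [I T^2], so the term It² is dimensionally wrong for Q.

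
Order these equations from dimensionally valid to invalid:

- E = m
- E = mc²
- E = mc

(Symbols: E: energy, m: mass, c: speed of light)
Dimensionally correct: E = mc²
Dimensionally incorrect: E = m, E = mc
Ordered (correct first, then incorrect): E = mc², E = m, E = mc

- E = m: LHS [L^2 M T^-2], RHS [M] → incorrect ✗
- E = mc²: LHS [L^2 M T^-2], RHS [L^2 M T^-2] → correct ✓
- E = mc: LHS [L^2 M T^-2], RHS [L M T^-1] → incorrect ✗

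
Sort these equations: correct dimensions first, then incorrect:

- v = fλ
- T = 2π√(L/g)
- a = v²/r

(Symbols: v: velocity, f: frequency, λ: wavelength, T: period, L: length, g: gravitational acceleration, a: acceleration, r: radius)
Dimensionally correct: v = fλ, T = 2π√(L/g), a = v²/r
Dimensionally incorrect: none
Ordered (correct first, then incorrect): v = fλ, T = 2π√(L/g), a = v²/r

- v = fλ: LHS [L T^-1], RHS [L T^-1] → correct ✓
- T = 2π√(L/g): LHS [T], RHS [T] → correct ✓
- a = v²/r: LHS [L T^-2], RHS [L T^-2] → correct ✓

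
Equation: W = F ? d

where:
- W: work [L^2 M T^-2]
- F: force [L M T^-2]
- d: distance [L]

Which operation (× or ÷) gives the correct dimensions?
multiplication (×): W = F × d

W [L^2 M T^-2]; F [L M T^-2]; d [L].
F × d → [L^2 M T^-2] ✓
F ÷ d → [M T^-2] ✗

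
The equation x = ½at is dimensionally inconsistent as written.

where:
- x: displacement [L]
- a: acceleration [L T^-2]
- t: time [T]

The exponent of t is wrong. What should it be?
The exponent of t should be 2: x = ½at^2

The LHS x has dimensions [L]; t has dimensions [T].
As written, the RHS ½at (exponent 1 on t) has dimensions [L T^-1], which does not match.
With exponent 2, the RHS ½at^2 has dimensions [L], matching the LHS.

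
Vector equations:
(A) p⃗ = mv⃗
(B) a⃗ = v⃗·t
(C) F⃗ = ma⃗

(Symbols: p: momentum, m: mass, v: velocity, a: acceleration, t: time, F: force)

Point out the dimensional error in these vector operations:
(B) a⃗ = v⃗·t

(A) p⃗ = mv⃗: LHS [L M T^-1], RHS [L M T^-1] ✓ — mass (scalar) times velocity (vector)
(B) a⃗ = v⃗·t: LHS [L T^-2], RHS [L] ✗ — acceleration is velocity per time; should be v⃗/t
(C) F⃗ = ma⃗: LHS [L M T^-2], RHS [L M T^-2] ✓ — Force and acceleration are vectors, mass is a scalar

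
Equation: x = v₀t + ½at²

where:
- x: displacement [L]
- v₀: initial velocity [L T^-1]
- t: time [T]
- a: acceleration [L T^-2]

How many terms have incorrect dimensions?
0

LHS x: [L]
- v₀t: [L] ✓
- ½at²: [L] ✓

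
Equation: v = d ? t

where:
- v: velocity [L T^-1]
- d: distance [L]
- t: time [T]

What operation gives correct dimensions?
division (÷): v = d ÷ t

v [L T^-1]; d [L]; t [T].
d × t → [L T] ✗
d ÷ t → [L T^-1] ✓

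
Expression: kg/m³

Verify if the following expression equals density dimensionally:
Yes

The expression kg/m³ has dimensions [L^-3 M], which is exactly density [L^-3 M].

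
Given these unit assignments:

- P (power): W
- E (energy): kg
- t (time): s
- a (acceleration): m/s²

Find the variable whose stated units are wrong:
E

The variable E (energy) should have units J, not kg.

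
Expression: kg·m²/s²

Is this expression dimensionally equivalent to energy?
Yes

The expression kg·m²/s² has dimensions [L^2 M T^-2], which is exactly energy [L^2 M T^-2].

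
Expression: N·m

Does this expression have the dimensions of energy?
Yes

The expression N·m has dimensions [L^2 M T^-2], which is exactly energy [L^2 M T^-2].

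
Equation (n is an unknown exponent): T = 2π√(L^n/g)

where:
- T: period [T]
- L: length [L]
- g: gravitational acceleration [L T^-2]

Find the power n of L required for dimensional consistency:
n = 1

T has dimensions [T]; L has dimensions [L].
With n = 1: 2π√(L^1/g) has dimensions [T], matching the LHS ✓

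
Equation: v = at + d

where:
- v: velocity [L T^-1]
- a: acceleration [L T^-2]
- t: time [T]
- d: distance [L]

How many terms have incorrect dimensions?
1

LHS v: [L T^-1]
- at: [L T^-1] ✓
- d: [L] ✗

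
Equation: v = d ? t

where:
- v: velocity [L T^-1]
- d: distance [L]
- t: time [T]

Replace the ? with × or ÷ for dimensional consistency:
division (÷): v = d ÷ t

v [L T^-1]; d [L]; t [T].
d × t → [L T] ✗
d ÷ t → [L T^-1] ✓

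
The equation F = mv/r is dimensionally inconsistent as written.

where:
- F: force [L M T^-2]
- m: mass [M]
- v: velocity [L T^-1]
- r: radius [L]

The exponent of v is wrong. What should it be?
The exponent of v should be 2: F = mv^2/r

The LHS F has dimensions [L M T^-2]; v has dimensions [L T^-1].
As written, the RHS mv/r (exponent 1 on v) has dimensions [M T^-1], which does not match.
With exponent 2, the RHS mv^2/r has dimensions [L M T^-2], matching the LHS.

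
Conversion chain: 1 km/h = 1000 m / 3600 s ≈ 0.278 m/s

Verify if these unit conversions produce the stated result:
The chain is correct (no errors).

Correct: 1 km = 1000 m, 1 h = 3600 s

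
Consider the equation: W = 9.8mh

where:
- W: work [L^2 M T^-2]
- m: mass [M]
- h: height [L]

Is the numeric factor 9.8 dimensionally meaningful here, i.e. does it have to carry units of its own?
Yes

W has dimensions [L^2 M T^-2], while mh alone has dimensions [L M]. For the equation to balance, the factor 9.8 must carry dimensions [L T^-2] — it is a dimensional constant (a numerical value of a physical quantity with its units suppressed), not a pure number.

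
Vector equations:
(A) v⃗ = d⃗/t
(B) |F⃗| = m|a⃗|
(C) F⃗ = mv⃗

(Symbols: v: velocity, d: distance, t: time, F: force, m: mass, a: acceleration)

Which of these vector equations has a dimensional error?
(C) F⃗ = mv⃗

(A) v⃗ = d⃗/t: LHS [L T^-1], RHS [L T^-1] ✓ — displacement (vector) divided by time (scalar)
(B) |F⃗| = m|a⃗|: LHS [L M T^-2], RHS [L M T^-2] ✓ — magnitudes of vectors are scalars
(C) F⃗ = mv⃗: LHS [L M T^-2], RHS [L M T^-1] ✗ — mass times velocity is momentum, not force; should be ma⃗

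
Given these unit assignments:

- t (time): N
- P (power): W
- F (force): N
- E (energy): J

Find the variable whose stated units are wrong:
t

The variable t (time) should have units s, not N.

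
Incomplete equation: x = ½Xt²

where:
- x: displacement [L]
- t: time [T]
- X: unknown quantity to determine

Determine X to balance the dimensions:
X = a (acceleration), dimensions [L T^-2]

x has dimensions [L]; the rest of the RHS (½ t²) has dimensions [T^2].
So X must have dimensions [L T^-2] — X = a (acceleration).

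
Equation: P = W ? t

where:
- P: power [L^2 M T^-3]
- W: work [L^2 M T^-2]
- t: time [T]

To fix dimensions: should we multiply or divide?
division (÷): P = W ÷ t

P [L^2 M T^-3]; W [L^2 M T^-2]; t [T].
W × t → [L^2 M T^-1] ✗
W ÷ t → [L^2 M T^-3] ✓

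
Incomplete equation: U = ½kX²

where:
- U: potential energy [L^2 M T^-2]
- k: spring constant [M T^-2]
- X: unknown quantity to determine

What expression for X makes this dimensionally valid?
X = x (displacement), dimensions [L]

U has dimensions [L^2 M T^-2]; the rest of the RHS (½k) has dimensions [M T^-2].
So X² must have dimensions [L^2], i.e. X has dimensions [L] — X = x (displacement).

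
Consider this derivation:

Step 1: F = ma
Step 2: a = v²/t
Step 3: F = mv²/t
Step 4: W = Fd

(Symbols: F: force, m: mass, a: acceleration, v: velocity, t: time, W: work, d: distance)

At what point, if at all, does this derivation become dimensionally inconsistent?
Step 2

Step 1: F = ma → LHS [L M T^-2], RHS [L M T^-2] ✓
Step 2: a = v²/t → LHS [L T^-2], RHS [L^2 T^-3] ✗

The first dimensional inconsistency appears in step 2: a = v²/t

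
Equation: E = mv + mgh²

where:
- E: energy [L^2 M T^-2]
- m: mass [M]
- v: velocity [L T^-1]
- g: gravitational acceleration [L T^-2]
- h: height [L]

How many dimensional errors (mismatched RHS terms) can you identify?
2

LHS E: [L^2 M T^-2]
- mv: [L M T^-1] ✗
- mgh²: [L^3 M T^-2] ✗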